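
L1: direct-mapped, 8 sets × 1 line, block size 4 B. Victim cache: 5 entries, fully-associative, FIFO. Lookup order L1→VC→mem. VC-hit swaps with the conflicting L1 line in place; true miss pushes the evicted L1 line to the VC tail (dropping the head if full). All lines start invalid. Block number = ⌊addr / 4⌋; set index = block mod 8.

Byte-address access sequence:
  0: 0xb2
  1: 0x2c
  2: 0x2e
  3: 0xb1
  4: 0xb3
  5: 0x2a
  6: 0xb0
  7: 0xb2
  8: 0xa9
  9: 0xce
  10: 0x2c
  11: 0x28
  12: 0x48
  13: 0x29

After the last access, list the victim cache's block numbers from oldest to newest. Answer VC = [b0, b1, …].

#0 0xb2→b44/s4 MISS; vc=[]
#1 0x2c→b11/s3 MISS; vc=[]
#2 0x2e→b11/s3 L1-HIT; vc=[]
#3 0xb1→b44/s4 L1-HIT; vc=[]
#4 0xb3→b44/s4 L1-HIT; vc=[]
#5 0x2a→b10/s2 MISS; vc=[]
#6 0xb0→b44/s4 L1-HIT; vc=[]
#7 0xb2→b44/s4 L1-HIT; vc=[]
#8 0xa9→b42/s2 MISS; vc=[10]
#9 0xce→b51/s3 MISS; vc=[10,11]
#10 0x2c→b11/s3 VC-HIT; vc=[10,51]
#11 0x28→b10/s2 VC-HIT; vc=[42,51]
#12 0x48→b18/s2 MISS; vc=[42,51,10]
#13 0x29→b10/s2 VC-HIT; vc=[42,51,18]

VC = [42, 51, 18]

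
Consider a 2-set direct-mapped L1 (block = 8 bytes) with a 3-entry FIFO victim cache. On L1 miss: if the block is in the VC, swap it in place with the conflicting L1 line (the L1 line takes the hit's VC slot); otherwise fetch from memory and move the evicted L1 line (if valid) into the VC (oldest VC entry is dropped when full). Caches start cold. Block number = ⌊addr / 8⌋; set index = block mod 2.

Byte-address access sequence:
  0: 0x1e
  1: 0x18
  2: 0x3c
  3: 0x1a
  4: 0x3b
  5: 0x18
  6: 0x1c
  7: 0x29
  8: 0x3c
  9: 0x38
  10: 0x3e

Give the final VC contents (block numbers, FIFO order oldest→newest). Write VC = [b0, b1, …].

VC = [5, 3]

0: 0x1e (blk 3, set 1) → MISS  vc=[]
1: 0x18 (blk 3, set 1) → L1-HIT  vc=[]
2: 0x3c (blk 7, set 1) → MISS  vc=[3]
3: 0x1a (blk 3, set 1) → VC-HIT  vc=[7]
4: 0x3b (blk 7, set 1) → VC-HIT  vc=[3]
5: 0x18 (blk 3, set 1) → VC-HIT  vc=[7]
6: 0x1c (blk 3, set 1) → L1-HIT  vc=[7]
7: 0x29 (blk 5, set 1) → MISS  vc=[7, 3]
8: 0x3c (blk 7, set 1) → VC-HIT  vc=[5, 3]
9: 0x38 (blk 7, set 1) → L1-HIT  vc=[5, 3]
10: 0x3e (blk 7, set 1) → L1-HIT  vc=[5, 3]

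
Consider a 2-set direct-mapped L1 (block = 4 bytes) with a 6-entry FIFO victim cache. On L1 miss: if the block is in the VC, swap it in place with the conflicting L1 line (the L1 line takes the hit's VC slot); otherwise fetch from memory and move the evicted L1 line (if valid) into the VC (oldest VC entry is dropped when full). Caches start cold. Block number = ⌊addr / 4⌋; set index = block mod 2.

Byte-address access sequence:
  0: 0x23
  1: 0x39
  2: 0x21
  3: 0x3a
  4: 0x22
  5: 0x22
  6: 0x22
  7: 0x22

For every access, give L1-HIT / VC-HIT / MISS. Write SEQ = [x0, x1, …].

SEQ = [MISS, MISS, VC-HIT, VC-HIT, VC-HIT, L1-HIT, L1-HIT, L1-HIT]

#0 0x23→b8/s0 MISS; vc=[]
#1 0x39→b14/s0 MISS; vc=[8]
#2 0x21→b8/s0 VC-HIT; vc=[14]
#3 0x3a→b14/s0 VC-HIT; vc=[8]
#4 0x22→b8/s0 VC-HIT; vc=[14]
#5 0x22→b8/s0 L1-HIT; vc=[14]
#6 0x22→b8/s0 L1-HIT; vc=[14]
#7 0x22→b8/s0 L1-HIT; vc=[14]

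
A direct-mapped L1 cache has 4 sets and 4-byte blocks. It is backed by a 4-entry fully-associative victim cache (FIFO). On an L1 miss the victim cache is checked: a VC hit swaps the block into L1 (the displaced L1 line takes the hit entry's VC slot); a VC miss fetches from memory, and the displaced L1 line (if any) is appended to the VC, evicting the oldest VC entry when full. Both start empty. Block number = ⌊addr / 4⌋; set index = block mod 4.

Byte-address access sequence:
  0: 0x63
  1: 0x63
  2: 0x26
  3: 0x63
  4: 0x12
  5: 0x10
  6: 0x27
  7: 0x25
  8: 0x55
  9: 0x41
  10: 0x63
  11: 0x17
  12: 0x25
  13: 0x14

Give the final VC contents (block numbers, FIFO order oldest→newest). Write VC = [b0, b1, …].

VC = [16, 9, 4, 21]

0: 0x63 (blk 24, set 0) → MISS  vc=[]
1: 0x63 (blk 24, set 0) → L1-HIT  vc=[]
2: 0x26 (blk 9, set 1) → MISS  vc=[]
3: 0x63 (blk 24, set 0) → L1-HIT  vc=[]
4: 0x12 (blk 4, set 0) → MISS  vc=[24]
5: 0x10 (blk 4, set 0) → L1-HIT  vc=[24]
6: 0x27 (blk 9, set 1) → L1-HIT  vc=[24]
7: 0x25 (blk 9, set 1) → L1-HIT  vc=[24]
8: 0x55 (blk 21, set 1) → MISS  vc=[24, 9]
9: 0x41 (blk 16, set 0) → MISS  vc=[24, 9, 4]
10: 0x63 (blk 24, set 0) → VC-HIT  vc=[16, 9, 4]
11: 0x17 (blk 5, set 1) → MISS  vc=[16, 9, 4, 21]
12: 0x25 (blk 9, set 1) → VC-HIT  vc=[16, 5, 4, 21]
13: 0x14 (blk 5, set 1) → VC-HIT  vc=[16, 9, 4, 21]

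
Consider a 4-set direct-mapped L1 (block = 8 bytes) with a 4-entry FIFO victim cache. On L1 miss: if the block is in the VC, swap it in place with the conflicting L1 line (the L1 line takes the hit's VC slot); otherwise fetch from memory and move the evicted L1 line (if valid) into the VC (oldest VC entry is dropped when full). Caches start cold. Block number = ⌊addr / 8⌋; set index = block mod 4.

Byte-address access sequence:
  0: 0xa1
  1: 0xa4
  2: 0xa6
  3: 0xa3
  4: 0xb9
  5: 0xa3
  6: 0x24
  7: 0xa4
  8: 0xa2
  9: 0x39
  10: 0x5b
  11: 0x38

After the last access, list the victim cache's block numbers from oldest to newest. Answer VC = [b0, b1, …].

  [0] addr=0xa1 blk=20 s=0: MISS | VC []
  [1] addr=0xa4 blk=20 s=0: L1-HIT | VC []
  [2] addr=0xa6 blk=20 s=0: L1-HIT | VC []
  [3] addr=0xa3 blk=20 s=0: L1-HIT | VC []
  [4] addr=0xb9 blk=23 s=3: MISS | VC []
  [5] addr=0xa3 blk=20 s=0: L1-HIT | VC []
  [6] addr=0x24 blk=4 s=0: MISS | VC [20]
  [7] addr=0xa4 blk=20 s=0: VC-HIT | VC [4]
  [8] addr=0xa2 blk=20 s=0: L1-HIT | VC [4]
  [9] addr=0x39 blk=7 s=3: MISS | VC [4, 23]
  [10] addr=0x5b blk=11 s=3: MISS | VC [4, 23, 7]
  [11] addr=0x38 blk=7 s=3: VC-HIT | VC [4, 23, 11]

VC = [4, 23, 11]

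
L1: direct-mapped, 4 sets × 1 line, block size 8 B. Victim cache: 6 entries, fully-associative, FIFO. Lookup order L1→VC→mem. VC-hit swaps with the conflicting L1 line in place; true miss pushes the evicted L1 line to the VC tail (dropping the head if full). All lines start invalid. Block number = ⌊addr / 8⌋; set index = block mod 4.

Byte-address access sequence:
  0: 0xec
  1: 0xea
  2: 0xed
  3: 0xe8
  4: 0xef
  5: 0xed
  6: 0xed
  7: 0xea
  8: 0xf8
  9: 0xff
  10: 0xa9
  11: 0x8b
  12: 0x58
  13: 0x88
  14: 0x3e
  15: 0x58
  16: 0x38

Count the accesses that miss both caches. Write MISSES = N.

MISSES = 6

  [0] addr=0xec blk=29 s=1: MISS | VC []
  [1] addr=0xea blk=29 s=1: L1-HIT | VC []
  [2] addr=0xed blk=29 s=1: L1-HIT | VC []
  [3] addr=0xe8 blk=29 s=1: L1-HIT | VC []
  [4] addr=0xef blk=29 s=1: L1-HIT | VC []
  [5] addr=0xed blk=29 s=1: L1-HIT | VC []
  [6] addr=0xed blk=29 s=1: L1-HIT | VC []
  [7] addr=0xea blk=29 s=1: L1-HIT | VC []
  [8] addr=0xf8 blk=31 s=3: MISS | VC []
  [9] addr=0xff blk=31 s=3: L1-HIT | VC []
  [10] addr=0xa9 blk=21 s=1: MISS | VC [29]
  [11] addr=0x8b blk=17 s=1: MISS | VC [29, 21]
  [12] addr=0x58 blk=11 s=3: MISS | VC [29, 21, 31]
  [13] addr=0x88 blk=17 s=1: L1-HIT | VC [29, 21, 31]
  [14] addr=0x3e blk=7 s=3: MISS | VC [29, 21, 31, 11]
  [15] addr=0x58 blk=11 s=3: VC-HIT | VC [29, 21, 31, 7]
  [16] addr=0x38 blk=7 s=3: VC-HIT | VC [29, 21, 31, 11]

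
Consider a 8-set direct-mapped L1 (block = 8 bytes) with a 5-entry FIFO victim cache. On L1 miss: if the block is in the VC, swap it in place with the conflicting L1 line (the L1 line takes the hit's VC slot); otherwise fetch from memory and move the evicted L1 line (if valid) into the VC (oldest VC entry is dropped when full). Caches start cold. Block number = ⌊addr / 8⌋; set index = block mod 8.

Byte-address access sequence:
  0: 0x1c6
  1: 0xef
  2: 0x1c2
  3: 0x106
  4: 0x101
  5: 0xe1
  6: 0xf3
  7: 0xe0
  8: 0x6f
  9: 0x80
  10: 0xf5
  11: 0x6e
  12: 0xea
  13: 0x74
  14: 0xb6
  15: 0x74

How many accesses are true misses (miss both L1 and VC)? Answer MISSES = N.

0: 0x1c6 (blk 56, set 0) → MISS  vc=[]
1: 0xef (blk 29, set 5) → MISS  vc=[]
2: 0x1c2 (blk 56, set 0) → L1-HIT  vc=[]
3: 0x106 (blk 32, set 0) → MISS  vc=[56]
4: 0x101 (blk 32, set 0) → L1-HIT  vc=[56]
5: 0xe1 (blk 28, set 4) → MISS  vc=[56]
6: 0xf3 (blk 30, set 6) → MISS  vc=[56]
7: 0xe0 (blk 28, set 4) → L1-HIT  vc=[56]
8: 0x6f (blk 13, set 5) → MISS  vc=[56, 29]
9: 0x80 (blk 16, set 0) → MISS  vc=[56, 29, 32]
10: 0xf5 (blk 30, set 6) → L1-HIT  vc=[56, 29, 32]
11: 0x6e (blk 13, set 5) → L1-HIT  vc=[56, 29, 32]
12: 0xea (blk 29, set 5) → VC-HIT  vc=[56, 13, 32]
13: 0x74 (blk 14, set 6) → MISS  vc=[56, 13, 32, 30]
14: 0xb6 (blk 22, set 6) → MISS  vc=[56, 13, 32, 30, 14]
15: 0x74 (blk 14, set 6) → VC-HIT  vc=[56, 13, 32, 30, 22]

MISSES = 9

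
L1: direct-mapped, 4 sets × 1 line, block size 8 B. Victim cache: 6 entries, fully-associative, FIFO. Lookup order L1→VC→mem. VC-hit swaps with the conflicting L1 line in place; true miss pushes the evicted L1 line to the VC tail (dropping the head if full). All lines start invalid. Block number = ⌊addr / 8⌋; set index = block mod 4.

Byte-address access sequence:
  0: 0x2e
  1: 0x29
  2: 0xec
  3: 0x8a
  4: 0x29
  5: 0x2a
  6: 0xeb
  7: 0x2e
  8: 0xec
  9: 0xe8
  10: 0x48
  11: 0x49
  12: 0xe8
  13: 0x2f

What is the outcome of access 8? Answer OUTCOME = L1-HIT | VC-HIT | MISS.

OUTCOME = VC-HIT

  [0] addr=0x2e blk=5 s=1: MISS | VC []
  [1] addr=0x29 blk=5 s=1: L1-HIT | VC []
  [2] addr=0xec blk=29 s=1: MISS | VC [5]
  [3] addr=0x8a blk=17 s=1: MISS | VC [5, 29]
  [4] addr=0x29 blk=5 s=1: VC-HIT | VC [17, 29]
  [5] addr=0x2a blk=5 s=1: L1-HIT | VC [17, 29]
  [6] addr=0xeb blk=29 s=1: VC-HIT | VC [17, 5]
  [7] addr=0x2e blk=5 s=1: VC-HIT | VC [17, 29]
  [8] addr=0xec blk=29 s=1: VC-HIT | VC [17, 5]
  [9] addr=0xe8 blk=29 s=1: L1-HIT | VC [17, 5]
  [10] addr=0x48 blk=9 s=1: MISS | VC [17, 5, 29]
  [11] addr=0x49 blk=9 s=1: L1-HIT | VC [17, 5, 29]
  [12] addr=0xe8 blk=29 s=1: VC-HIT | VC [17, 5, 9]
  [13] addr=0x2f blk=5 s=1: VC-HIT | VC [17, 29, 9]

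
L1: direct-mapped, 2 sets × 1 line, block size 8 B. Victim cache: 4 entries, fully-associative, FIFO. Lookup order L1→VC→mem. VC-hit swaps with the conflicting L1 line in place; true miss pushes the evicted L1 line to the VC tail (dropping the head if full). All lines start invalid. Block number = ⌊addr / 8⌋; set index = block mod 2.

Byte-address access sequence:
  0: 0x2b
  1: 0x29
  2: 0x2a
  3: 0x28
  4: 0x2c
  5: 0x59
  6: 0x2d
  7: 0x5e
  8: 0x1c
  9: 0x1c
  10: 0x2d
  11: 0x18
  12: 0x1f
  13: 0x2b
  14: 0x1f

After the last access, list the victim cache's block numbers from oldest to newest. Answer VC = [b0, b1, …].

VC = [5, 11]

#0 0x2b→b5/s1 MISS; vc=[]
#1 0x29→b5/s1 L1-HIT; vc=[]
#2 0x2a→b5/s1 L1-HIT; vc=[]
#3 0x28→b5/s1 L1-HIT; vc=[]
#4 0x2c→b5/s1 L1-HIT; vc=[]
#5 0x59→b11/s1 MISS; vc=[5]
#6 0x2d→b5/s1 VC-HIT; vc=[11]
#7 0x5e→b11/s1 VC-HIT; vc=[5]
#8 0x1c→b3/s1 MISS; vc=[5,11]
#9 0x1c→b3/s1 L1-HIT; vc=[5,11]
#10 0x2d→b5/s1 VC-HIT; vc=[3,11]
#11 0x18→b3/s1 VC-HIT; vc=[5,11]
#12 0x1f→b3/s1 L1-HIT; vc=[5,11]
#13 0x2b→b5/s1 VC-HIT; vc=[3,11]
#14 0x1f→b3/s1 VC-HIT; vc=[5,11]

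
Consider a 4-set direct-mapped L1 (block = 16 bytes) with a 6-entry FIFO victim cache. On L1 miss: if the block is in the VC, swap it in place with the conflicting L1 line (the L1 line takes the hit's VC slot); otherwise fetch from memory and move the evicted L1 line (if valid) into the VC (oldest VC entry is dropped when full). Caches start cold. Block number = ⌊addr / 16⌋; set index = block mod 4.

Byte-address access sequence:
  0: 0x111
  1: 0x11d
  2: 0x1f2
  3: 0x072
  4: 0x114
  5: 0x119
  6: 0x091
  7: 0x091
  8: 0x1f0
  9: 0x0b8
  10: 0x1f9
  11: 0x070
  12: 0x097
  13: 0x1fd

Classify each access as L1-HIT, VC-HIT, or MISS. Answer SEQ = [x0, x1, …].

  [0] addr=0x111 blk=17 s=1: MISS | VC []
  [1] addr=0x11d blk=17 s=1: L1-HIT | VC []
  [2] addr=0x1f2 blk=31 s=3: MISS | VC []
  [3] addr=0x72 blk=7 s=3: MISS | VC [31]
  [4] addr=0x114 blk=17 s=1: L1-HIT | VC [31]
  [5] addr=0x119 blk=17 s=1: L1-HIT | VC [31]
  [6] addr=0x91 blk=9 s=1: MISS | VC [31, 17]
  [7] addr=0x91 blk=9 s=1: L1-HIT | VC [31, 17]
  [8] addr=0x1f0 blk=31 s=3: VC-HIT | VC [7, 17]
  [9] addr=0xb8 blk=11 s=3: MISS | VC [7, 17, 31]
  [10] addr=0x1f9 blk=31 s=3: VC-HIT | VC [7, 17, 11]
  [11] addr=0x70 blk=7 s=3: VC-HIT | VC [31, 17, 11]
  [12] addr=0x97 blk=9 s=1: L1-HIT | VC [31, 17, 11]
  [13] addr=0x1fd blk=31 s=3: VC-HIT | VC [7, 17, 11]

SEQ = [MISS, L1-HIT, MISS, MISS, L1-HIT, L1-HIT, MISS, L1-HIT, VC-HIT, MISS, VC-HIT, VC-HIT, L1-HIT, VC-HIT]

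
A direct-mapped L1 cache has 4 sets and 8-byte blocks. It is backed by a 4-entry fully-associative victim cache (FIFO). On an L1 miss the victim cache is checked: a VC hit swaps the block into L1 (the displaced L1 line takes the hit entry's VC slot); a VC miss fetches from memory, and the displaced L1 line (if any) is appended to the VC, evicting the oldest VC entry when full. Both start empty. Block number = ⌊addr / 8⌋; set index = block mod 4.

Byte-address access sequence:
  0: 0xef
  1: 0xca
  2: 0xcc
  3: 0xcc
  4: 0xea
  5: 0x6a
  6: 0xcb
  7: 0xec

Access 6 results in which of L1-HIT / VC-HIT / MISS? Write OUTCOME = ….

#0 0xef→b29/s1 MISS; vc=[]
#1 0xca→b25/s1 MISS; vc=[29]
#2 0xcc→b25/s1 L1-HIT; vc=[29]
#3 0xcc→b25/s1 L1-HIT; vc=[29]
#4 0xea→b29/s1 VC-HIT; vc=[25]
#5 0x6a→b13/s1 MISS; vc=[25,29]
#6 0xcb→b25/s1 VC-HIT; vc=[13,29]
#7 0xec→b29/s1 VC-HIT; vc=[13,25]

OUTCOME = VC-HIT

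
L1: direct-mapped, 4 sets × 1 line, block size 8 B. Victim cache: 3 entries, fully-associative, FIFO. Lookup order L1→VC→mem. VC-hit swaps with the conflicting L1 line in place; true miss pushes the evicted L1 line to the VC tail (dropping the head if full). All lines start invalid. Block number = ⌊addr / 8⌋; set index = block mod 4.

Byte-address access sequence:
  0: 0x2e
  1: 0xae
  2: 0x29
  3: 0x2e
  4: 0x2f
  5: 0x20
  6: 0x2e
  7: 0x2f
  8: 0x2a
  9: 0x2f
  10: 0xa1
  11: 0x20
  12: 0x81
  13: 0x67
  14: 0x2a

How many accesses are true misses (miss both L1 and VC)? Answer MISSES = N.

MISSES = 6

#0 0x2e→b5/s1 MISS; vc=[]
#1 0xae→b21/s1 MISS; vc=[5]
#2 0x29→b5/s1 VC-HIT; vc=[21]
#3 0x2e→b5/s1 L1-HIT; vc=[21]
#4 0x2f→b5/s1 L1-HIT; vc=[21]
#5 0x20→b4/s0 MISS; vc=[21]
#6 0x2e→b5/s1 L1-HIT; vc=[21]
#7 0x2f→b5/s1 L1-HIT; vc=[21]
#8 0x2a→b5/s1 L1-HIT; vc=[21]
#9 0x2f→b5/s1 L1-HIT; vc=[21]
#10 0xa1→b20/s0 MISS; vc=[21,4]
#11 0x20→b4/s0 VC-HIT; vc=[21,20]
#12 0x81→b16/s0 MISS; vc=[21,20,4]
#13 0x67→b12/s0 MISS; vc=[20,4,16]
#14 0x2a→b5/s1 L1-HIT; vc=[20,4,16]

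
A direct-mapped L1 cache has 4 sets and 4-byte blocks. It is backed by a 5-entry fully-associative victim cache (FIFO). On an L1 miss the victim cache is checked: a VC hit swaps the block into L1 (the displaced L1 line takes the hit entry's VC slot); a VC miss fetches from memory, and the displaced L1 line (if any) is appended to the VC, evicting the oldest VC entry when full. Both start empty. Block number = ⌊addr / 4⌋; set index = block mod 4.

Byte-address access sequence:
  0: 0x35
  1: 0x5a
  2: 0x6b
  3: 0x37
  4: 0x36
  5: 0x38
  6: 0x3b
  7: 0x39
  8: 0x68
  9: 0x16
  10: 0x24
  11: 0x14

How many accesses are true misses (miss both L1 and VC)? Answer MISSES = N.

  [0] addr=0x35 blk=13 s=1: MISS | VC []
  [1] addr=0x5a blk=22 s=2: MISS | VC []
  [2] addr=0x6b blk=26 s=2: MISS | VC [22]
  [3] addr=0x37 blk=13 s=1: L1-HIT | VC [22]
  [4] addr=0x36 blk=13 s=1: L1-HIT | VC [22]
  [5] addr=0x38 blk=14 s=2: MISS | VC [22, 26]
  [6] addr=0x3b blk=14 s=2: L1-HIT | VC [22, 26]
  [7] addr=0x39 blk=14 s=2: L1-HIT | VC [22, 26]
  [8] addr=0x68 blk=26 s=2: VC-HIT | VC [22, 14]
  [9] addr=0x16 blk=5 s=1: MISS | VC [22, 14, 13]
  [10] addr=0x24 blk=9 s=1: MISS | VC [22, 14, 13, 5]
  [11] addr=0x14 blk=5 s=1: VC-HIT | VC [22, 14, 13, 9]

MISSES = 6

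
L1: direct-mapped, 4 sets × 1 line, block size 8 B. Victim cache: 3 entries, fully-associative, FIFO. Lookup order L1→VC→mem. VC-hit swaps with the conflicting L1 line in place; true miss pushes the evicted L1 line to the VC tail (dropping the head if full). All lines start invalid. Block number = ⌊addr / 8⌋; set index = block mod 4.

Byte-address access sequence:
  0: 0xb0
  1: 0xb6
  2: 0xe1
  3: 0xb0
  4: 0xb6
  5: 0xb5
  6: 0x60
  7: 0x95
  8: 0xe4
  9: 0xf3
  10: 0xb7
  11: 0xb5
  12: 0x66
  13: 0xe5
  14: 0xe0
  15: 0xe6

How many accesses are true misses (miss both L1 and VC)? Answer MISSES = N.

MISSES = 5

  [0] addr=0xb0 blk=22 s=2: MISS | VC []
  [1] addr=0xb6 blk=22 s=2: L1-HIT | VC []
  [2] addr=0xe1 blk=28 s=0: MISS | VC []
  [3] addr=0xb0 blk=22 s=2: L1-HIT | VC []
  [4] addr=0xb6 blk=22 s=2: L1-HIT | VC []
  [5] addr=0xb5 blk=22 s=2: L1-HIT | VC []
  [6] addr=0x60 blk=12 s=0: MISS | VC [28]
  [7] addr=0x95 blk=18 s=2: MISS | VC [28, 22]
  [8] addr=0xe4 blk=28 s=0: VC-HIT | VC [12, 22]
  [9] addr=0xf3 blk=30 s=2: MISS | VC [12, 22, 18]
  [10] addr=0xb7 blk=22 s=2: VC-HIT | VC [12, 30, 18]
  [11] addr=0xb5 blk=22 s=2: L1-HIT | VC [12, 30, 18]
  [12] addr=0x66 blk=12 s=0: VC-HIT | VC [28, 30, 18]
  [13] addr=0xe5 blk=28 s=0: VC-HIT | VC [12, 30, 18]
  [14] addr=0xe0 blk=28 s=0: L1-HIT | VC [12, 30, 18]
  [15] addr=0xe6 blk=28 s=0: L1-HIT | VC [12, 30, 18]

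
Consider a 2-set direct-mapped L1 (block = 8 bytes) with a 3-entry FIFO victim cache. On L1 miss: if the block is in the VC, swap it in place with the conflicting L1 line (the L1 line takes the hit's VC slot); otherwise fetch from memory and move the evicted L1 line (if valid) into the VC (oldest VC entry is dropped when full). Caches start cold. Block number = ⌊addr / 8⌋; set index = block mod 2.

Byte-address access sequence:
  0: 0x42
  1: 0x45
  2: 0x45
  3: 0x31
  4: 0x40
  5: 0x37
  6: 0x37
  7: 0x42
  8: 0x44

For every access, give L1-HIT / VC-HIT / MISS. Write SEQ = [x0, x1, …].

  [0] addr=0x42 blk=8 s=0: MISS | VC []
  [1] addr=0x45 blk=8 s=0: L1-HIT | VC []
  [2] addr=0x45 blk=8 s=0: L1-HIT | VC []
  [3] addr=0x31 blk=6 s=0: MISS | VC [8]
  [4] addr=0x40 blk=8 s=0: VC-HIT | VC [6]
  [5] addr=0x37 blk=6 s=0: VC-HIT | VC [8]
  [6] addr=0x37 blk=6 s=0: L1-HIT | VC [8]
  [7] addr=0x42 blk=8 s=0: VC-HIT | VC [6]
  [8] addr=0x44 blk=8 s=0: L1-HIT | VC [6]

SEQ = [MISS, L1-HIT, L1-HIT, MISS, VC-HIT, VC-HIT, L1-HIT, VC-HIT, L1-HIT]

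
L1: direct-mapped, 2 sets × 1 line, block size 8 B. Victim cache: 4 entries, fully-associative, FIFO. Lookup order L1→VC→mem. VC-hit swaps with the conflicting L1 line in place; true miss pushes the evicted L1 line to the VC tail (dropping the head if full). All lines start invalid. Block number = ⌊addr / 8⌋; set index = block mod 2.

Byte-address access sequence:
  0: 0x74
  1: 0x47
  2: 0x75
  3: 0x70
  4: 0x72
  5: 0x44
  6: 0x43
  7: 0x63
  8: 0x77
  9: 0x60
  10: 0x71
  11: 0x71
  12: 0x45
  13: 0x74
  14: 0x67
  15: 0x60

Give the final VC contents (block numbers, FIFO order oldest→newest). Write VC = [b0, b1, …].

VC = [14, 8]

0: 0x74 (blk 14, set 0) → MISS  vc=[]
1: 0x47 (blk 8, set 0) → MISS  vc=[14]
2: 0x75 (blk 14, set 0) → VC-HIT  vc=[8]
3: 0x70 (blk 14, set 0) → L1-HIT  vc=[8]
4: 0x72 (blk 14, set 0) → L1-HIT  vc=[8]
5: 0x44 (blk 8, set 0) → VC-HIT  vc=[14]
6: 0x43 (blk 8, set 0) → L1-HIT  vc=[14]
7: 0x63 (blk 12, set 0) → MISS  vc=[14, 8]
8: 0x77 (blk 14, set 0) → VC-HIT  vc=[12, 8]
9: 0x60 (blk 12, set 0) → VC-HIT  vc=[14, 8]
10: 0x71 (blk 14, set 0) → VC-HIT  vc=[12, 8]
11: 0x71 (blk 14, set 0) → L1-HIT  vc=[12, 8]
12: 0x45 (blk 8, set 0) → VC-HIT  vc=[12, 14]
13: 0x74 (blk 14, set 0) → VC-HIT  vc=[12, 8]
14: 0x67 (blk 12, set 0) → VC-HIT  vc=[14, 8]
15: 0x60 (blk 12, set 0) → L1-HIT  vc=[14, 8]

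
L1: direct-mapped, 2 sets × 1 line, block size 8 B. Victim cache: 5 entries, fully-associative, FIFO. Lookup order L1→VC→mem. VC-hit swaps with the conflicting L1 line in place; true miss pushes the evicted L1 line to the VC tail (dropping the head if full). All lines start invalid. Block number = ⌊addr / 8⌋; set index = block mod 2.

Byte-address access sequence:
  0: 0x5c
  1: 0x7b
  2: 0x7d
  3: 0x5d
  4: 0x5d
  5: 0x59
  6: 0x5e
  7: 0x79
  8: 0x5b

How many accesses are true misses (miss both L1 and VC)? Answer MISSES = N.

MISSES = 2

#0 0x5c→b11/s1 MISS; vc=[]
#1 0x7b→b15/s1 MISS; vc=[11]
#2 0x7d→b15/s1 L1-HIT; vc=[11]
#3 0x5d→b11/s1 VC-HIT; vc=[15]
#4 0x5d→b11/s1 L1-HIT; vc=[15]
#5 0x59→b11/s1 L1-HIT; vc=[15]
#6 0x5e→b11/s1 L1-HIT; vc=[15]
#7 0x79→b15/s1 VC-HIT; vc=[11]
#8 0x5b→b11/s1 VC-HIT; vc=[15]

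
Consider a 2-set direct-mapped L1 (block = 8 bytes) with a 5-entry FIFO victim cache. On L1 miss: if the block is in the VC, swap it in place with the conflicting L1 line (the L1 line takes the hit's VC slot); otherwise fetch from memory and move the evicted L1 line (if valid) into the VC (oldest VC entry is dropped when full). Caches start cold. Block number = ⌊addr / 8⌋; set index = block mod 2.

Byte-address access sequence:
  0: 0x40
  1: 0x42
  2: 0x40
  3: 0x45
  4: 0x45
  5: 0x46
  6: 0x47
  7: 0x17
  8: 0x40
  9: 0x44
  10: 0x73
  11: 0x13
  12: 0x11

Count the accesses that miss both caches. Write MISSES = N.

  [0] addr=0x40 blk=8 s=0: MISS | VC []
  [1] addr=0x42 blk=8 s=0: L1-HIT | VC []
  [2] addr=0x40 blk=8 s=0: L1-HIT | VC []
  [3] addr=0x45 blk=8 s=0: L1-HIT | VC []
  [4] addr=0x45 blk=8 s=0: L1-HIT | VC []
  [5] addr=0x46 blk=8 s=0: L1-HIT | VC []
  [6] addr=0x47 blk=8 s=0: L1-HIT | VC []
  [7] addr=0x17 blk=2 s=0: MISS | VC [8]
  [8] addr=0x40 blk=8 s=0: VC-HIT | VC [2]
  [9] addr=0x44 blk=8 s=0: L1-HIT | VC [2]
  [10] addr=0x73 blk=14 s=0: MISS | VC [2, 8]
  [11] addr=0x13 blk=2 s=0: VC-HIT | VC [14, 8]
  [12] addr=0x11 blk=2 s=0: L1-HIT | VC [14, 8]

MISSES = 3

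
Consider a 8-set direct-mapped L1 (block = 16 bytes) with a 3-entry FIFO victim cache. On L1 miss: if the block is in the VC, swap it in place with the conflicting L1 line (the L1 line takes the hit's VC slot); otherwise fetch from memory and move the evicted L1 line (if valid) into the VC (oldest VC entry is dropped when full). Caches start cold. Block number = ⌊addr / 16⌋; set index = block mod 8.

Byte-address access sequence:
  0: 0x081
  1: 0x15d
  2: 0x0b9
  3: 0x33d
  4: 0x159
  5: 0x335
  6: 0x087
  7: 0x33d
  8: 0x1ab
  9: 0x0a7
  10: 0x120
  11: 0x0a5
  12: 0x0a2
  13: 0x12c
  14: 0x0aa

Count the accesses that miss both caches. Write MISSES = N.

MISSES = 7

0: 0x81 (blk 8, set 0) → MISS  vc=[]
1: 0x15d (blk 21, set 5) → MISS  vc=[]
2: 0xb9 (blk 11, set 3) → MISS  vc=[]
3: 0x33d (blk 51, set 3) → MISS  vc=[11]
4: 0x159 (blk 21, set 5) → L1-HIT  vc=[11]
5: 0x335 (blk 51, set 3) → L1-HIT  vc=[11]
6: 0x87 (blk 8, set 0) → L1-HIT  vc=[11]
7: 0x33d (blk 51, set 3) → L1-HIT  vc=[11]
8: 0x1ab (blk 26, set 2) → MISS  vc=[11]
9: 0xa7 (blk 10, set 2) → MISS  vc=[11, 26]
10: 0x120 (blk 18, set 2) → MISS  vc=[11, 26, 10]
11: 0xa5 (blk 10, set 2) → VC-HIT  vc=[11, 26, 18]
12: 0xa2 (blk 10, set 2) → L1-HIT  vc=[11, 26, 18]
13: 0x12c (blk 18, set 2) → VC-HIT  vc=[11, 26, 10]
14: 0xaa (blk 10, set 2) → VC-HIT  vc=[11, 26, 18]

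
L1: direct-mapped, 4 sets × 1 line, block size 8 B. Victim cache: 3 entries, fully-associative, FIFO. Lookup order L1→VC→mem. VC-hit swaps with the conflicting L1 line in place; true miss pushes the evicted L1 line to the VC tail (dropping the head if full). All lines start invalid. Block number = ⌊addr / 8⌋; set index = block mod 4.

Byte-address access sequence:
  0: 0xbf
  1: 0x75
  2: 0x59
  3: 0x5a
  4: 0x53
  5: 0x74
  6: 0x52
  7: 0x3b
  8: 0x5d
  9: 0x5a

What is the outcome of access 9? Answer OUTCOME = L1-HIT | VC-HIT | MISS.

OUTCOME = L1-HIT

  [0] addr=0xbf blk=23 s=3: MISS | VC []
  [1] addr=0x75 blk=14 s=2: MISS | VC []
  [2] addr=0x59 blk=11 s=3: MISS | VC [23]
  [3] addr=0x5a blk=11 s=3: L1-HIT | VC [23]
  [4] addr=0x53 blk=10 s=2: MISS | VC [23, 14]
  [5] addr=0x74 blk=14 s=2: VC-HIT | VC [23, 10]
  [6] addr=0x52 blk=10 s=2: VC-HIT | VC [23, 14]
  [7] addr=0x3b blk=7 s=3: MISS | VC [23, 14, 11]
  [8] addr=0x5d blk=11 s=3: VC-HIT | VC [23, 14, 7]
  [9] addr=0x5a blk=11 s=3: L1-HIT | VC [23, 14, 7]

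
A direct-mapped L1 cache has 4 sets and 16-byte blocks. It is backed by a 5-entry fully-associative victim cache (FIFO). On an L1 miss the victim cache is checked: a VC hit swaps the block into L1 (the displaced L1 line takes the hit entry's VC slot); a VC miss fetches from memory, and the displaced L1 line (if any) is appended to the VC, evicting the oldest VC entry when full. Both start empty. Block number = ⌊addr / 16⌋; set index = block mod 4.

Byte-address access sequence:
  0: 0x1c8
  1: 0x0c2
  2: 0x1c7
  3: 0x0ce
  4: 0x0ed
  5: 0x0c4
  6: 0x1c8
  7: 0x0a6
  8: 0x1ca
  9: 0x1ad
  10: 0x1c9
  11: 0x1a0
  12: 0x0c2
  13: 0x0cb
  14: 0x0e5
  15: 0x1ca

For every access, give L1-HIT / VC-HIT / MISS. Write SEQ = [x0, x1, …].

SEQ = [MISS, MISS, VC-HIT, VC-HIT, MISS, L1-HIT, VC-HIT, MISS, L1-HIT, MISS, L1-HIT, L1-HIT, VC-HIT, L1-HIT, VC-HIT, VC-HIT]

  [0] addr=0x1c8 blk=28 s=0: MISS | VC []
  [1] addr=0xc2 blk=12 s=0: MISS | VC [28]
  [2] addr=0x1c7 blk=28 s=0: VC-HIT | VC [12]
  [3] addr=0xce blk=12 s=0: VC-HIT | VC [28]
  [4] addr=0xed blk=14 s=2: MISS | VC [28]
  [5] addr=0xc4 blk=12 s=0: L1-HIT | VC [28]
  [6] addr=0x1c8 blk=28 s=0: VC-HIT | VC [12]
  [7] addr=0xa6 blk=10 s=2: MISS | VC [12, 14]
  [8] addr=0x1ca blk=28 s=0: L1-HIT | VC [12, 14]
  [9] addr=0x1ad blk=26 s=2: MISS | VC [12, 14, 10]
  [10] addr=0x1c9 blk=28 s=0: L1-HIT | VC [12, 14, 10]
  [11] addr=0x1a0 blk=26 s=2: L1-HIT | VC [12, 14, 10]
  [12] addr=0xc2 blk=12 s=0: VC-HIT | VC [28, 14, 10]
  [13] addr=0xcb blk=12 s=0: L1-HIT | VC [28, 14, 10]
  [14] addr=0xe5 blk=14 s=2: VC-HIT | VC [28, 26, 10]
  [15] addr=0x1ca blk=28 s=0: VC-HIT | VC [12, 26, 10]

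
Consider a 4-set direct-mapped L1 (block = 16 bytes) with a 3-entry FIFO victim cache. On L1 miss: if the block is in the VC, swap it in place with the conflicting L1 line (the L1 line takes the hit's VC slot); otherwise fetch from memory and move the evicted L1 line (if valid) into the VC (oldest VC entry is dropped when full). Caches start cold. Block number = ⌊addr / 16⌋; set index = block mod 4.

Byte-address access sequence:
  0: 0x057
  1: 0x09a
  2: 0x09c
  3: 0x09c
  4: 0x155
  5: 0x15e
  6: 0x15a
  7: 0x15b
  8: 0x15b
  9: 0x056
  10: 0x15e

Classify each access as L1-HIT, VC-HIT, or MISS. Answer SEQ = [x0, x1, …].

#0 0x57→b5/s1 MISS; vc=[]
#1 0x9a→b9/s1 MISS; vc=[5]
#2 0x9c→b9/s1 L1-HIT; vc=[5]
#3 0x9c→b9/s1 L1-HIT; vc=[5]
#4 0x155→b21/s1 MISS; vc=[5,9]
#5 0x15e→b21/s1 L1-HIT; vc=[5,9]
#6 0x15a→b21/s1 L1-HIT; vc=[5,9]
#7 0x15b→b21/s1 L1-HIT; vc=[5,9]
#8 0x15b→b21/s1 L1-HIT; vc=[5,9]
#9 0x56→b5/s1 VC-HIT; vc=[21,9]
#10 0x15e→b21/s1 VC-HIT; vc=[5,9]

SEQ = [MISS, MISS, L1-HIT, L1-HIT, MISS, L1-HIT, L1-HIT, L1-HIT, L1-HIT, VC-HIT, VC-HIT]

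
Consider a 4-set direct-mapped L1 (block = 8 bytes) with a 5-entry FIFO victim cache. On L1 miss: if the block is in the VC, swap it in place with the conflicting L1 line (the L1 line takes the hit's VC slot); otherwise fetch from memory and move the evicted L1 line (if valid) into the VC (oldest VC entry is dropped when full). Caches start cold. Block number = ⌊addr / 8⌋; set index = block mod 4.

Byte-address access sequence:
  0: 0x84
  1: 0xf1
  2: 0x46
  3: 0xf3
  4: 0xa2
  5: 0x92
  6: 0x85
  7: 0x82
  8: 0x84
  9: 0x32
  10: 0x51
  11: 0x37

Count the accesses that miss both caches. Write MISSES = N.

MISSES = 7

  [0] addr=0x84 blk=16 s=0: MISS | VC []
  [1] addr=0xf1 blk=30 s=2: MISS | VC []
  [2] addr=0x46 blk=8 s=0: MISS | VC [16]
  [3] addr=0xf3 blk=30 s=2: L1-HIT | VC [16]
  [4] addr=0xa2 blk=20 s=0: MISS | VC [16, 8]
  [5] addr=0x92 blk=18 s=2: MISS | VC [16, 8, 30]
  [6] addr=0x85 blk=16 s=0: VC-HIT | VC [20, 8, 30]
  [7] addr=0x82 blk=16 s=0: L1-HIT | VC [20, 8, 30]
  [8] addr=0x84 blk=16 s=0: L1-HIT | VC [20, 8, 30]
  [9] addr=0x32 blk=6 s=2: MISS | VC [20, 8, 30, 18]
  [10] addr=0x51 blk=10 s=2: MISS | VC [20, 8, 30, 18, 6]
  [11] addr=0x37 blk=6 s=2: VC-HIT | VC [20, 8, 30, 18, 10]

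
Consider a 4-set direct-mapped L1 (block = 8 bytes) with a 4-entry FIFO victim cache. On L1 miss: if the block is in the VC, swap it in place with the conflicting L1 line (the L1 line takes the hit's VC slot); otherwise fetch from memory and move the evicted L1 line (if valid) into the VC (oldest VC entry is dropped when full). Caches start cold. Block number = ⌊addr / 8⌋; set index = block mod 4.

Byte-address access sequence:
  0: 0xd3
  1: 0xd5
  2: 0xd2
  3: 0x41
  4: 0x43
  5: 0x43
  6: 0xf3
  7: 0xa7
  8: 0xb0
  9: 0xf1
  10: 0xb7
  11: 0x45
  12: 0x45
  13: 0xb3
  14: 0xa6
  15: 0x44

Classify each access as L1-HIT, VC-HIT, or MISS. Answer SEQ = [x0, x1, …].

SEQ = [MISS, L1-HIT, L1-HIT, MISS, L1-HIT, L1-HIT, MISS, MISS, MISS, VC-HIT, VC-HIT, VC-HIT, L1-HIT, L1-HIT, VC-HIT, VC-HIT]

0: 0xd3 (blk 26, set 2) → MISS  vc=[]
1: 0xd5 (blk 26, set 2) → L1-HIT  vc=[]
2: 0xd2 (blk 26, set 2) → L1-HIT  vc=[]
3: 0x41 (blk 8, set 0) → MISS  vc=[]
4: 0x43 (blk 8, set 0) → L1-HIT  vc=[]
5: 0x43 (blk 8, set 0) → L1-HIT  vc=[]
6: 0xf3 (blk 30, set 2) → MISS  vc=[26]
7: 0xa7 (blk 20, set 0) → MISS  vc=[26, 8]
8: 0xb0 (blk 22, set 2) → MISS  vc=[26, 8, 30]
9: 0xf1 (blk 30, set 2) → VC-HIT  vc=[26, 8, 22]
10: 0xb7 (blk 22, set 2) → VC-HIT  vc=[26, 8, 30]
11: 0x45 (blk 8, set 0) → VC-HIT  vc=[26, 20, 30]
12: 0x45 (blk 8, set 0) → L1-HIT  vc=[26, 20, 30]
13: 0xb3 (blk 22, set 2) → L1-HIT  vc=[26, 20, 30]
14: 0xa6 (blk 20, set 0) → VC-HIT  vc=[26, 8, 30]
15: 0x44 (blk 8, set 0) → VC-HIT  vc=[26, 20, 30]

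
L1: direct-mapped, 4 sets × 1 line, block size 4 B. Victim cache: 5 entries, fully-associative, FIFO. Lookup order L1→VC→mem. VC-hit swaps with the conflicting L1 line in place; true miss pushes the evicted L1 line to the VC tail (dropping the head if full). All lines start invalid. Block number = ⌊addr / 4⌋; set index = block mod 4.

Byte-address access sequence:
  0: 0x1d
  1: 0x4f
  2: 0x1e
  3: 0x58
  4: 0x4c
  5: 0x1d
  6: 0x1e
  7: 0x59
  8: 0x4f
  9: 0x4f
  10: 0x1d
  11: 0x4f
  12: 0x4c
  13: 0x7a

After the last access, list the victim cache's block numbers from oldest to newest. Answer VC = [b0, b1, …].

  [0] addr=0x1d blk=7 s=3: MISS | VC []
  [1] addr=0x4f blk=19 s=3: MISS | VC [7]
  [2] addr=0x1e blk=7 s=3: VC-HIT | VC [19]
  [3] addr=0x58 blk=22 s=2: MISS | VC [19]
  [4] addr=0x4c blk=19 s=3: VC-HIT | VC [7]
  [5] addr=0x1d blk=7 s=3: VC-HIT | VC [19]
  [6] addr=0x1e blk=7 s=3: L1-HIT | VC [19]
  [7] addr=0x59 blk=22 s=2: L1-HIT | VC [19]
  [8] addr=0x4f blk=19 s=3: VC-HIT | VC [7]
  [9] addr=0x4f blk=19 s=3: L1-HIT | VC [7]
  [10] addr=0x1d blk=7 s=3: VC-HIT | VC [19]
  [11] addr=0x4f blk=19 s=3: VC-HIT | VC [7]
  [12] addr=0x4c blk=19 s=3: L1-HIT | VC [7]
  [13] addr=0x7a blk=30 s=2: MISS | VC [7, 22]

VC = [7, 22]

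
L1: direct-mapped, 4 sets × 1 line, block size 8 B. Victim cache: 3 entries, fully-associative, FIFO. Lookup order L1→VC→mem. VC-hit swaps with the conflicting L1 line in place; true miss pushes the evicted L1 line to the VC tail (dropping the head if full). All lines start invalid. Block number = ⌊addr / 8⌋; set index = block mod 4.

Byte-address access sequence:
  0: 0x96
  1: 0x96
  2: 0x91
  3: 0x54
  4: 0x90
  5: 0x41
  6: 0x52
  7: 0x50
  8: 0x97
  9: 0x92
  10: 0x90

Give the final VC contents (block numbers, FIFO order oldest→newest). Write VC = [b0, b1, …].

  [0] addr=0x96 blk=18 s=2: MISS | VC []
  [1] addr=0x96 blk=18 s=2: L1-HIT | VC []
  [2] addr=0x91 blk=18 s=2: L1-HIT | VC []
  [3] addr=0x54 blk=10 s=2: MISS | VC [18]
  [4] addr=0x90 blk=18 s=2: VC-HIT | VC [10]
  [5] addr=0x41 blk=8 s=0: MISS | VC [10]
  [6] addr=0x52 blk=10 s=2: VC-HIT | VC [18]
  [7] addr=0x50 blk=10 s=2: L1-HIT | VC [18]
  [8] addr=0x97 blk=18 s=2: VC-HIT | VC [10]
  [9] addr=0x92 blk=18 s=2: L1-HIT | VC [10]
  [10] addr=0x90 blk=18 s=2: L1-HIT | VC [10]

VC = [10]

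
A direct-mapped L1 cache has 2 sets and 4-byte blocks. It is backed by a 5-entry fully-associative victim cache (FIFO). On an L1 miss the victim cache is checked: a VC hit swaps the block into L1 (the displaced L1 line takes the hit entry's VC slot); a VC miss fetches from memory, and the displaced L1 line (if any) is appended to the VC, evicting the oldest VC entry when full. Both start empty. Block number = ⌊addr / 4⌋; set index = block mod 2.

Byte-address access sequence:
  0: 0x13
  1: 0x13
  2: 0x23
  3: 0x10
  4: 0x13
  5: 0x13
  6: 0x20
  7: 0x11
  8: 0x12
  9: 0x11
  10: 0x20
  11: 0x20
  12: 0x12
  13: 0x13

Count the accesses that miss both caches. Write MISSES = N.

MISSES = 2

0: 0x13 (blk 4, set 0) → MISS  vc=[]
1: 0x13 (blk 4, set 0) → L1-HIT  vc=[]
2: 0x23 (blk 8, set 0) → MISS  vc=[4]
3: 0x10 (blk 4, set 0) → VC-HIT  vc=[8]
4: 0x13 (blk 4, set 0) → L1-HIT  vc=[8]
5: 0x13 (blk 4, set 0) → L1-HIT  vc=[8]
6: 0x20 (blk 8, set 0) → VC-HIT  vc=[4]
7: 0x11 (blk 4, set 0) → VC-HIT  vc=[8]
8: 0x12 (blk 4, set 0) → L1-HIT  vc=[8]
9: 0x11 (blk 4, set 0) → L1-HIT  vc=[8]
10: 0x20 (blk 8, set 0) → VC-HIT  vc=[4]
11: 0x20 (blk 8, set 0) → L1-HIT  vc=[4]
12: 0x12 (blk 4, set 0) → VC-HIT  vc=[8]
13: 0x13 (blk 4, set 0) → L1-HIT  vc=[8]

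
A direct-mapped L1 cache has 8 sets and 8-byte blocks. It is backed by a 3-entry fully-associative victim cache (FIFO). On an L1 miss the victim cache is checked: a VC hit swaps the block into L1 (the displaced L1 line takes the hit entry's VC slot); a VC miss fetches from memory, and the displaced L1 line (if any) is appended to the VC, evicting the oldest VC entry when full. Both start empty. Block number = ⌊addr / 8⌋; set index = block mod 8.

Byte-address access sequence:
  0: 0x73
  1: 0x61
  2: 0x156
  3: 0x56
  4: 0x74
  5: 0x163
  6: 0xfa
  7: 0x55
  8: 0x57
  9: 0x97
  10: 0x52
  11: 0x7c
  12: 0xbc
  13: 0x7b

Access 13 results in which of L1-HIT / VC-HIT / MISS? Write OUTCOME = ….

  [0] addr=0x73 blk=14 s=6: MISS | VC []
  [1] addr=0x61 blk=12 s=4: MISS | VC []
  [2] addr=0x156 blk=42 s=2: MISS | VC []
  [3] addr=0x56 blk=10 s=2: MISS | VC [42]
  [4] addr=0x74 blk=14 s=6: L1-HIT | VC [42]
  [5] addr=0x163 blk=44 s=4: MISS | VC [42, 12]
  [6] addr=0xfa blk=31 s=7: MISS | VC [42, 12]
  [7] addr=0x55 blk=10 s=2: L1-HIT | VC [42, 12]
  [8] addr=0x57 blk=10 s=2: L1-HIT | VC [42, 12]
  [9] addr=0x97 blk=18 s=2: MISS | VC [42, 12, 10]
  [10] addr=0x52 blk=10 s=2: VC-HIT | VC [42, 12, 18]
  [11] addr=0x7c blk=15 s=7: MISS | VC [12, 18, 31]
  [12] addr=0xbc blk=23 s=7: MISS | VC [18, 31, 15]
  [13] addr=0x7b blk=15 s=7: VC-HIT | VC [18, 31, 23]

OUTCOME = VC-HIT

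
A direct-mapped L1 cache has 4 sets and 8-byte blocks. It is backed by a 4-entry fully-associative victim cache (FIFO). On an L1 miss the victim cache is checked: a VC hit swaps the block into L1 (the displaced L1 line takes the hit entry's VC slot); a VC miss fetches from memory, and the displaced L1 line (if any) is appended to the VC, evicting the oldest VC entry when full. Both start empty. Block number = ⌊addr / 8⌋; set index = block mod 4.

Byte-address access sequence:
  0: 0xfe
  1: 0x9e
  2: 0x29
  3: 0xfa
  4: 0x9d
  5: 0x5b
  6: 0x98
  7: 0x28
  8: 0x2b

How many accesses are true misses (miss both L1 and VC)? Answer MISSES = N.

#0 0xfe→b31/s3 MISS; vc=[]
#1 0x9e→b19/s3 MISS; vc=[31]
#2 0x29→b5/s1 MISS; vc=[31]
#3 0xfa→b31/s3 VC-HIT; vc=[19]
#4 0x9d→b19/s3 VC-HIT; vc=[31]
#5 0x5b→b11/s3 MISS; vc=[31,19]
#6 0x98→b19/s3 VC-HIT; vc=[31,11]
#7 0x28→b5/s1 L1-HIT; vc=[31,11]
#8 0x2b→b5/s1 L1-HIT; vc=[31,11]

MISSES = 4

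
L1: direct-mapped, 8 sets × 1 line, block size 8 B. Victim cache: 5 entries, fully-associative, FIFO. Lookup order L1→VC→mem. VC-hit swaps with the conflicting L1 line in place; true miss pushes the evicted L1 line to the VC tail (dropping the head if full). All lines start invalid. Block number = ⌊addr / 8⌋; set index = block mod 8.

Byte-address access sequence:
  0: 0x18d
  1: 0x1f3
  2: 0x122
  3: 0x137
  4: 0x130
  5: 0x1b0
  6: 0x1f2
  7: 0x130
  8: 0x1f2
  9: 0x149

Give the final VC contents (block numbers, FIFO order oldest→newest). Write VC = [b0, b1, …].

VC = [54, 38, 49]

0: 0x18d (blk 49, set 1) → MISS  vc=[]
1: 0x1f3 (blk 62, set 6) → MISS  vc=[]
2: 0x122 (blk 36, set 4) → MISS  vc=[]
3: 0x137 (blk 38, set 6) → MISS  vc=[62]
4: 0x130 (blk 38, set 6) → L1-HIT  vc=[62]
5: 0x1b0 (blk 54, set 6) → MISS  vc=[62, 38]
6: 0x1f2 (blk 62, set 6) → VC-HIT  vc=[54, 38]
7: 0x130 (blk 38, set 6) → VC-HIT  vc=[54, 62]
8: 0x1f2 (blk 62, set 6) → VC-HIT  vc=[54, 38]
9: 0x149 (blk 41, set 1) → MISS  vc=[54, 38, 49]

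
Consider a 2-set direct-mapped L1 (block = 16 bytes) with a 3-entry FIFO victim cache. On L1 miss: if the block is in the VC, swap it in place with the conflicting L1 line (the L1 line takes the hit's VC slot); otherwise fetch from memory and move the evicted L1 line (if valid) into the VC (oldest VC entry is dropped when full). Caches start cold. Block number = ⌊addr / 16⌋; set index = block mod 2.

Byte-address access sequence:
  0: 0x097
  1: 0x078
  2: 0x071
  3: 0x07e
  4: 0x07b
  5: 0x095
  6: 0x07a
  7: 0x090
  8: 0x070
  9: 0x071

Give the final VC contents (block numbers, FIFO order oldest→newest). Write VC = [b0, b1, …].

VC = [9]

#0 0x97→b9/s1 MISS; vc=[]
#1 0x78→b7/s1 MISS; vc=[9]
#2 0x71→b7/s1 L1-HIT; vc=[9]
#3 0x7e→b7/s1 L1-HIT; vc=[9]
#4 0x7b→b7/s1 L1-HIT; vc=[9]
#5 0x95→b9/s1 VC-HIT; vc=[7]
#6 0x7a→b7/s1 VC-HIT; vc=[9]
#7 0x90→b9/s1 VC-HIT; vc=[7]
#8 0x70→b7/s1 VC-HIT; vc=[9]
#9 0x71→b7/s1 L1-HIT; vc=[9]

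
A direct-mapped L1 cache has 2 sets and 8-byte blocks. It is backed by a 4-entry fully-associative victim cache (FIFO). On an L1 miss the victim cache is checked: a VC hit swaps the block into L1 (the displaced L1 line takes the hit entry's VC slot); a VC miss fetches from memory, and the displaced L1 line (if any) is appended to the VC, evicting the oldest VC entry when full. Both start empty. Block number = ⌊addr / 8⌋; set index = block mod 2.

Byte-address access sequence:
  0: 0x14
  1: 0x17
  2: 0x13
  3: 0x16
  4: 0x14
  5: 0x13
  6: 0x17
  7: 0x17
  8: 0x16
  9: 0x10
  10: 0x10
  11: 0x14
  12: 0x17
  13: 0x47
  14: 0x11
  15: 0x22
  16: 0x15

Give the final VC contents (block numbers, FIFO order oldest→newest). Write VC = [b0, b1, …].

VC = [8, 4]

0: 0x14 (blk 2, set 0) → MISS  vc=[]
1: 0x17 (blk 2, set 0) → L1-HIT  vc=[]
2: 0x13 (blk 2, set 0) → L1-HIT  vc=[]
3: 0x16 (blk 2, set 0) → L1-HIT  vc=[]
4: 0x14 (blk 2, set 0) → L1-HIT  vc=[]
5: 0x13 (blk 2, set 0) → L1-HIT  vc=[]
6: 0x17 (blk 2, set 0) → L1-HIT  vc=[]
7: 0x17 (blk 2, set 0) → L1-HIT  vc=[]
8: 0x16 (blk 2, set 0) → L1-HIT  vc=[]
9: 0x10 (blk 2, set 0) → L1-HIT  vc=[]
10: 0x10 (blk 2, set 0) → L1-HIT  vc=[]
11: 0x14 (blk 2, set 0) → L1-HIT  vc=[]
12: 0x17 (blk 2, set 0) → L1-HIT  vc=[]
13: 0x47 (blk 8, set 0) → MISS  vc=[2]
14: 0x11 (blk 2, set 0) → VC-HIT  vc=[8]
15: 0x22 (blk 4, set 0) → MISS  vc=[8, 2]
16: 0x15 (blk 2, set 0) → VC-HIT  vc=[8, 4]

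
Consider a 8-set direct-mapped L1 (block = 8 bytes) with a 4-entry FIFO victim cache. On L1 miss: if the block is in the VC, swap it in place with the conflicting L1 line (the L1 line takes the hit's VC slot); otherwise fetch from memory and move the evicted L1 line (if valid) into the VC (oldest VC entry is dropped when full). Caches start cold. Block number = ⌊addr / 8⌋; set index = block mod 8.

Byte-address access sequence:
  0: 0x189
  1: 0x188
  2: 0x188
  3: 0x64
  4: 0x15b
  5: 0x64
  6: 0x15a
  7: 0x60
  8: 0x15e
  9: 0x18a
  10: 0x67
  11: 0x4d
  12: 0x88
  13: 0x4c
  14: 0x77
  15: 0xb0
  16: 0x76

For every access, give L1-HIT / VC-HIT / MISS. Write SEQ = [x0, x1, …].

SEQ = [MISS, L1-HIT, L1-HIT, MISS, MISS, L1-HIT, L1-HIT, L1-HIT, L1-HIT, L1-HIT, L1-HIT, MISS, MISS, VC-HIT, MISS, MISS, VC-HIT]

0: 0x189 (blk 49, set 1) → MISS  vc=[]
1: 0x188 (blk 49, set 1) → L1-HIT  vc=[]
2: 0x188 (blk 49, set 1) → L1-HIT  vc=[]
3: 0x64 (blk 12, set 4) → MISS  vc=[]
4: 0x15b (blk 43, set 3) → MISS  vc=[]
5: 0x64 (blk 12, set 4) → L1-HIT  vc=[]
6: 0x15a (blk 43, set 3) → L1-HIT  vc=[]
7: 0x60 (blk 12, set 4) → L1-HIT  vc=[]
8: 0x15e (blk 43, set 3) → L1-HIT  vc=[]
9: 0x18a (blk 49, set 1) → L1-HIT  vc=[]
10: 0x67 (blk 12, set 4) → L1-HIT  vc=[]
11: 0x4d (blk 9, set 1) → MISS  vc=[49]
12: 0x88 (blk 17, set 1) → MISS  vc=[49, 9]
13: 0x4c (blk 9, set 1) → VC-HIT  vc=[49, 17]
14: 0x77 (blk 14, set 6) → MISS  vc=[49, 17]
15: 0xb0 (blk 22, set 6) → MISS  vc=[49, 17, 14]
16: 0x76 (blk 14, set 6) → VC-HIT  vc=[49, 17, 22]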